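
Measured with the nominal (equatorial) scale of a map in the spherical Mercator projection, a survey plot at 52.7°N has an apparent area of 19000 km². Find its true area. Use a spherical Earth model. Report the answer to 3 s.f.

The Mercator projection is conformal; its linear scale factor is the same in every direction and equals sec φ = 1/cos φ.
Areal scale = k² = sec²φ = 1/cos²(52.7°) = 1/0.6060² = 2.723.
True area = apparent / (areal scale) = 19000 / 2.723 ≈ 6980 km².

6980 km²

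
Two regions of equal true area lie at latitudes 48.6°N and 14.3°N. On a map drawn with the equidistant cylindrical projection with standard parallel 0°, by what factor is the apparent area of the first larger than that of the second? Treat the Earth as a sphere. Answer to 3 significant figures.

1.47

Plate carrée maps x = Rλ, y = Rφ. The meridian scale is h = 1 and the parallel scale is k = 1/cos φ = sec φ.
Areal scale at 48.6°: h·k = 1.000 × 1.512 = 1.512.
Areal scale at 14.3°: h·k = 1.000 × 1.032 = 1.032.
Ratio = 1.512/1.032 ≈ 1.47.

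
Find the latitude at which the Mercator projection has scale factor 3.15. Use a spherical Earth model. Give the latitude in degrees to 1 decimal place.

71.5°

Mercator scale is k = sec φ = 1/cos φ.
1/cos φ = 3.15  ⇒  cos φ = 0.3175  ⇒  φ = arccos(0.3175) ≈ 71.5°.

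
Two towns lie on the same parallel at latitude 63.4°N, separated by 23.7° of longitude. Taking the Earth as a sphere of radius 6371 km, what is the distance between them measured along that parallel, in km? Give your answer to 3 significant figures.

Arc length along a parallel = R cos φ · Δλ (with Δλ in radians).
= 6371 × cos 63.4° × (23.7° × π/180) = 6371 × 0.4478 × 0.4136 ≈ 1180 km.

1180 km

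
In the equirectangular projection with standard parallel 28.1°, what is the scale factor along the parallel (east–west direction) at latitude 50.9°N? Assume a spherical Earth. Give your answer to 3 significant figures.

In the equirectangular projection with standard parallel φ₀ = 28.1° (x = Rλ cos φ₀, y = Rφ), meridians are true-scale (h = 1) and the parallel scale is k = cos φ₀ / cos φ.
k = cos 28.1° / cos 50.9° = 0.8821/0.6307 = 1.399.

1.40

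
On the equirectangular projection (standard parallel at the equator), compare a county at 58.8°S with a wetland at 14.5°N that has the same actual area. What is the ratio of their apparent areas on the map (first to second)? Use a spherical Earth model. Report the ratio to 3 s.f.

In the plate carrée (x = Rλ, y = Rφ), meridians are true-scale (h = 1) and parallels are stretched by k = sec φ.
Areal scale at 58.8°: h·k = 1.000 × 1.930 = 1.930.
Areal scale at 14.5°: h·k = 1.000 × 1.033 = 1.033.
Ratio = 1.930/1.033 ≈ 1.87.

1.87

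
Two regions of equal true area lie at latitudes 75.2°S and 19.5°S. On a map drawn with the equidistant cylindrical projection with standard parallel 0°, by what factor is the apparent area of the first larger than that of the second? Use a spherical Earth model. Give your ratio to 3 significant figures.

3.69

In the plate carrée (x = Rλ, y = Rφ), meridians are true-scale (h = 1) and parallels are stretched by k = sec φ.
Areal scale at 75.2°: h·k = 1.000 × 3.915 = 3.915.
Areal scale at 19.5°: h·k = 1.000 × 1.061 = 1.061.
Ratio = 3.915/1.061 ≈ 3.69.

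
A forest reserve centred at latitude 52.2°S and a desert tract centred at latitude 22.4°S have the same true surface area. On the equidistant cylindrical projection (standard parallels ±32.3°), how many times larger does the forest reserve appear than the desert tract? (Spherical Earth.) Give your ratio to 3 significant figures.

The equidistant cylindrical projection with φ₀ = 32.3° has h = 1 (meridians true) and k = cos φ₀ / cos φ along parallels.
Areal scale at 52.2°: h·k = 1.000 × 1.379 = 1.379.
Areal scale at 22.4°: h·k = 1.000 × 0.9142 = 0.9142.
Ratio = 1.379/0.9142 ≈ 1.51.

1.51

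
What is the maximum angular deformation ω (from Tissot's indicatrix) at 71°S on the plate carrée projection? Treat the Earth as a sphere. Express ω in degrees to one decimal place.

61.2°

In the plate carrée (x = Rλ, y = Rφ), meridians are true-scale (h = 1) and parallels are stretched by k = sec φ.
At 71°: h = 1.000, k = 3.072; principal scales a = 3.072, b = 1.000.
sin(ω/2) = (a − b)/(a + b) = 2.072/4.072 = 0.5088, so ω = 2 arcsin(0.5088) ≈ 61.2°.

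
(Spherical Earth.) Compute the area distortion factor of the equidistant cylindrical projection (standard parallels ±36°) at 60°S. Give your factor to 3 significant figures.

1.62

The equidistant cylindrical projection with φ₀ = 36° has h = 1 (meridians true) and k = cos φ₀ / cos φ along parallels.
Areal scale = h·k = 1 × cos φ₀ / cos φ; at 60°, h = 1.000, k = 1.618, so h·k = 1.618.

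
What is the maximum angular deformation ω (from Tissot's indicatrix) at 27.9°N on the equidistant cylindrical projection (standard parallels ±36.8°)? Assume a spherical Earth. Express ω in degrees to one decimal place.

With standard parallel φ₀ = 36.8°, the equirectangular projection gives x = Rλ cos φ₀, y = Rφ, so h = 1 and k = cos 36.8° / cos φ.
At 27.9°: h = 1.000, k = 0.9060; principal scales a = 1.000, b = 0.9060.
sin(ω/2) = (a − b)/(a + b) = 0.09396/1.906 = 0.04929, so ω = 2 arcsin(0.04929) ≈ 5.7°.

5.7°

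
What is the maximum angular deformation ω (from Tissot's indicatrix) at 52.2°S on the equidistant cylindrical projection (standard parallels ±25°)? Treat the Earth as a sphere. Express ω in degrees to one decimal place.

22.3°

With standard parallel φ₀ = 25°, the equirectangular projection gives x = Rλ cos φ₀, y = Rφ, so h = 1 and k = cos 25° / cos φ.
At 52.2°: h = 1.000, k = 1.479; principal scales a = 1.479, b = 1.000.
sin(ω/2) = (a − b)/(a + b) = 0.4787/2.479 = 0.1931, so ω = 2 arcsin(0.1931) ≈ 22.3°.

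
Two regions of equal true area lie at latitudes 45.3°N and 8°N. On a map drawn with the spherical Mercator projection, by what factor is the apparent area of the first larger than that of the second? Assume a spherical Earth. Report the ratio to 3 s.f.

1.98

On Mercator, area is exaggerated by sec²φ = 1/cos²φ.
At 45.3°: sec²(45.3°) = 1/0.7034² = 2.021.
At 8°: sec²(8°) = 1/0.9903² = 1.020.
Ratio = 2.021/1.020 = cos²(8°)/cos²(45.3°) ≈ 1.98.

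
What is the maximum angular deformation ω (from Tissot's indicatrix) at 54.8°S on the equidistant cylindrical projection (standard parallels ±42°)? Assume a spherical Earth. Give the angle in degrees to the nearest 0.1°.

The equidistant cylindrical projection with φ₀ = 42° has h = 1 (meridians true) and k = cos φ₀ / cos φ along parallels.
At 54.8°: h = 1.000, k = 1.289; principal scales a = 1.289, b = 1.000.
sin(ω/2) = (a − b)/(a + b) = 0.2892/2.289 = 0.1263, so ω = 2 arcsin(0.1263) ≈ 14.5°.

14.5°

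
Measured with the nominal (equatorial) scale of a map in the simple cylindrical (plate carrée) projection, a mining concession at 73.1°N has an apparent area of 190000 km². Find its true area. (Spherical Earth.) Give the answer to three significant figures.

55200 km²

Plate carrée maps x = Rλ, y = Rφ. The meridian scale is h = 1 and the parallel scale is k = 1/cos φ = sec φ.
Areal scale = h·k = 1 × sec φ; at 73.1°, h = 1.000, k = 3.440, so h·k = 3.440.
True area = apparent / (areal scale) = 190000 / 3.440 ≈ 55200 km².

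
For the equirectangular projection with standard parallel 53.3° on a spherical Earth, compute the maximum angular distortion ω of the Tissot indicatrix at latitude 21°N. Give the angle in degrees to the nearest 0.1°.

25.3°

The equidistant cylindrical projection with φ₀ = 53.3° has h = 1 (meridians true) and k = cos φ₀ / cos φ along parallels.
At 21°: h = 1.000, k = 0.6401; principal scales a = 1.000, b = 0.6401.
sin(ω/2) = (a − b)/(a + b) = 0.3599/1.640 = 0.2194, so ω = 2 arcsin(0.2194) ≈ 25.3°.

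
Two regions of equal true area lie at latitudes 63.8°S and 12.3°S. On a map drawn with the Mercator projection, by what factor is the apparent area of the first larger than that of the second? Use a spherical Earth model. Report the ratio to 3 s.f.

4.90

On Mercator, area is exaggerated by sec²φ = 1/cos²φ.
At 63.8°: sec²(63.8°) = 1/0.4415² = 5.130.
At 12.3°: sec²(12.3°) = 1/0.9770² = 1.048.
Ratio = 5.130/1.048 = cos²(12.3°)/cos²(63.8°) ≈ 4.90.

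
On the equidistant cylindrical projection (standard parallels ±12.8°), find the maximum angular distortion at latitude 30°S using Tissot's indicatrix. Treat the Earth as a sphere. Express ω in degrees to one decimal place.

6.8°

The equidistant cylindrical projection with φ₀ = 12.8° has h = 1 (meridians true) and k = cos φ₀ / cos φ along parallels.
At 30°: h = 1.000, k = 1.126; principal scales a = 1.126, b = 1.000.
sin(ω/2) = (a − b)/(a + b) = 0.1260/2.126 = 0.05927, so ω = 2 arcsin(0.05927) ≈ 6.8°.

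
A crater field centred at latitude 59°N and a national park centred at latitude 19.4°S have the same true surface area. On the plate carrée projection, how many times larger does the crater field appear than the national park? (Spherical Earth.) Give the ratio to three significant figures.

In the plate carrée (x = Rλ, y = Rφ), meridians are true-scale (h = 1) and parallels are stretched by k = sec φ.
Areal scale at 59°: h·k = 1.000 × 1.942 = 1.942.
Areal scale at 19.4°: h·k = 1.000 × 1.060 = 1.060.
Ratio = 1.942/1.060 ≈ 1.83.

1.83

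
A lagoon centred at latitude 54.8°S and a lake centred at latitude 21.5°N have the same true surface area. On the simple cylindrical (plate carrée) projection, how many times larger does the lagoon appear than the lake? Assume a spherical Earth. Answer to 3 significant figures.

1.61

For the equirectangular projection with φ₀ = 0 (plate carrée), h = 1 along meridians and k = sec φ along parallels.
Areal scale at 54.8°: h·k = 1.000 × 1.735 = 1.735.
Areal scale at 21.5°: h·k = 1.000 × 1.075 = 1.075.
Ratio = 1.735/1.075 ≈ 1.61.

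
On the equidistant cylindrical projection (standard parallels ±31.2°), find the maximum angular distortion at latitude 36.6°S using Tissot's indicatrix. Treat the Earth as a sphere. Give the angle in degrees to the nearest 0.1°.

In the equirectangular projection with standard parallel φ₀ = 31.2° (x = Rλ cos φ₀, y = Rφ), meridians are true-scale (h = 1) and the parallel scale is k = cos φ₀ / cos φ.
At 36.6°: h = 1.000, k = 1.065; principal scales a = 1.065, b = 1.000.
sin(ω/2) = (a − b)/(a + b) = 0.06545/2.065 = 0.03169, so ω = 2 arcsin(0.03169) ≈ 3.6°.

3.6°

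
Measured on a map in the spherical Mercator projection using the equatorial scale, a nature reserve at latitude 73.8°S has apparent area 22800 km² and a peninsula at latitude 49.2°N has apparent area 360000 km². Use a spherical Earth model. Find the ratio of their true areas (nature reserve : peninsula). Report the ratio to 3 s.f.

0.0115

Since Mercator area scale is 1/cos²φ, the true area equals the apparent area multiplied by cos²φ.
True area of nature reserve: 22800 × cos²(73.8°) = 22800 × 0.07784 = 1775 km².
True area of peninsula: 360000 × cos²(49.2°) = 360000 × 0.4270 = 153700 km².
Ratio = 1775 / 153700 ≈ 0.0115.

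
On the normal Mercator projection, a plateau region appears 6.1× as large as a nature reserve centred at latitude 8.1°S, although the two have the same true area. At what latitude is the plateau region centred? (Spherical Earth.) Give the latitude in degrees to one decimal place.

For equal true areas on Mercator, apparent areas scale as sec²φ, so the ratio is cos²φ₂ / cos²φ₁.
cos²φ₂ / cos²φ₁ = 6.1  ⇒  cos φ₁ = cos 8.1° / √6.1 = 0.9900/2.470 = 0.4008.
φ₁ = arccos(0.4008) ≈ 66.4°.

66.4°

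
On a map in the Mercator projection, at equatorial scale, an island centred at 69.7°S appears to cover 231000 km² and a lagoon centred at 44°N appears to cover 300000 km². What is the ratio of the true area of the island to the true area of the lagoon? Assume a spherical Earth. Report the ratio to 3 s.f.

0.179

On Mercator the areal scale is sec²φ, so true area = apparent × cos²φ.
True area of island: 231000 × cos²(69.7°) = 231000 × 0.1204 = 27800 km².
True area of lagoon: 300000 × cos²(44°) = 300000 × 0.5174 = 155200 km².
Ratio = 27800 / 155200 ≈ 0.179.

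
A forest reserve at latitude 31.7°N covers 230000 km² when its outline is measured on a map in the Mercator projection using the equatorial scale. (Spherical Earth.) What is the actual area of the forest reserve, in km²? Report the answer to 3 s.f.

The Mercator projection is conformal; its linear scale factor is the same in every direction and equals sec φ = 1/cos φ.
Areal scale = k² = sec²φ = 1/cos²(31.7°) = 1/0.8508² = 1.381.
True area = apparent / (areal scale) = 230000 / 1.381 ≈ 166000 km².

166000 km²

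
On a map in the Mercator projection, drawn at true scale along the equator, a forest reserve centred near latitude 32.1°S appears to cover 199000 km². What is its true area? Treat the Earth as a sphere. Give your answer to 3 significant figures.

For Mercator, h = k = sec φ (a conformal cylindrical projection has a single point scale, 1/cos φ).
Areal scale = k² = sec²φ = 1/cos²(32.1°) = 1/0.8471² = 1.394.
True area = apparent / (areal scale) = 199000 / 1.394 ≈ 143000 km².

143000 km²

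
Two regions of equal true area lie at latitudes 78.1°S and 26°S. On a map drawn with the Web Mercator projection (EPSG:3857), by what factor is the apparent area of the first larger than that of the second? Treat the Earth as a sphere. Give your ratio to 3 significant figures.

Mercator is conformal with k = sec φ, so areal scale = k² = sec²φ.
At 78.1°: sec²(78.1°) = 1/0.2062² = 23.52.
At 26°: sec²(26°) = 1/0.8988² = 1.238.
Ratio = 23.52/1.238 = cos²(26°)/cos²(78.1°) ≈ 19.0.

19.0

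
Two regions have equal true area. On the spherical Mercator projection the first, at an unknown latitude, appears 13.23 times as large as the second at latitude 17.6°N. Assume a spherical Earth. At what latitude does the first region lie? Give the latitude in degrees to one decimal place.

For equal true areas on Mercator, apparent areas scale as sec²φ, so the ratio is cos²φ₂ / cos²φ₁.
cos²φ₂ / cos²φ₁ = 13.23  ⇒  cos φ₁ = cos 17.6° / √13.23 = 0.9532/3.637 = 0.2621.
φ₁ = arccos(0.2621) ≈ 74.8°.

74.8°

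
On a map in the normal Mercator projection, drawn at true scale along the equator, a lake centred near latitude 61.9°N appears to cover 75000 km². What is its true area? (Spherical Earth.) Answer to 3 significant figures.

For Mercator, h = k = sec φ (a conformal cylindrical projection has a single point scale, 1/cos φ).
Areal scale = k² = sec²φ = 1/cos²(61.9°) = 1/0.4710² = 4.508.
True area = apparent / (areal scale) = 75000 / 4.508 ≈ 16600 km².

16600 km²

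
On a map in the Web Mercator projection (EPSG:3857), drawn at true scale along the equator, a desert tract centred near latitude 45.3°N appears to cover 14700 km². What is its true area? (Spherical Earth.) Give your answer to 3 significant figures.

The Mercator projection is conformal; its linear scale factor is the same in every direction and equals sec φ = 1/cos φ.
Areal scale = k² = sec²φ = 1/cos²(45.3°) = 1/0.7034² = 2.021.
True area = apparent / (areal scale) = 14700 / 2.021 ≈ 7270 km².

7270 km²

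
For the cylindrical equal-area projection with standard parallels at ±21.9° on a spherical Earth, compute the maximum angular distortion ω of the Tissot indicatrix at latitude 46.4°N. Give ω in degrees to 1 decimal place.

33.5°

A cylindrical equal-area projection with standard parallel φ₀ has meridian scale h = cos φ / cos φ₀ and parallel scale k = cos φ₀ / cos φ (so areas are preserved, h·k = 1).
At 46.4°: h = 0.7433, k = 1.345; principal scales a = 1.345, b = 0.7433.
sin(ω/2) = (a − b)/(a + b) = 0.6022/2.089 = 0.2883, so ω = 2 arcsin(0.2883) ≈ 33.5°.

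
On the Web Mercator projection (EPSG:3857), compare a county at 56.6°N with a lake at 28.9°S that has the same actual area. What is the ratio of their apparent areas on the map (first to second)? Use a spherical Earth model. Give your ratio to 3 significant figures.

Mercator is conformal with k = sec φ, so areal scale = k² = sec²φ.
At 56.6°: sec²(56.6°) = 1/0.5505² = 3.300.
At 28.9°: sec²(28.9°) = 1/0.8755² = 1.305.
Ratio = 3.300/1.305 = cos²(28.9°)/cos²(56.6°) ≈ 2.53.

2.53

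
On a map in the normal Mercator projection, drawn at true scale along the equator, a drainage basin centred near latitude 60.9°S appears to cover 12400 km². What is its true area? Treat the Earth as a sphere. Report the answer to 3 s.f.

The Mercator projection is conformal; its linear scale factor is the same in every direction and equals sec φ = 1/cos φ.
Areal scale = k² = sec²φ = 1/cos²(60.9°) = 1/0.4863² = 4.228.
True area = apparent / (areal scale) = 12400 / 4.228 ≈ 2930 km².

2930 km²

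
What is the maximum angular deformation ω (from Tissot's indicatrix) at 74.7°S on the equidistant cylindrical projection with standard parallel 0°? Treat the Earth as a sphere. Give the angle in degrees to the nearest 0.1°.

In the plate carrée (x = Rλ, y = Rφ), meridians are true-scale (h = 1) and parallels are stretched by k = sec φ.
At 74.7°: h = 1.000, k = 3.790; principal scales a = 3.790, b = 1.000.
sin(ω/2) = (a − b)/(a + b) = 2.790/4.790 = 0.5824, so ω = 2 arcsin(0.5824) ≈ 71.2°.

71.2°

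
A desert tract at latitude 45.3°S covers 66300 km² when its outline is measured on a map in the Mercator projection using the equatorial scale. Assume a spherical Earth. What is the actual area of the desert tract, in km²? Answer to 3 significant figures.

The Mercator projection is conformal; its linear scale factor is the same in every direction and equals sec φ = 1/cos φ.
Areal scale = k² = sec²φ = 1/cos²(45.3°) = 1/0.7034² = 2.021.
True area = apparent / (areal scale) = 66300 / 2.021 ≈ 32800 km².

32800 km²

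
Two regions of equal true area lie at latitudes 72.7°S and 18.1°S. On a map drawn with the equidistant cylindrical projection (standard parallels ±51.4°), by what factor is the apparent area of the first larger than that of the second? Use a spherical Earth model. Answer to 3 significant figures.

3.20

In the equirectangular projection with standard parallel φ₀ = 51.4° (x = Rλ cos φ₀, y = Rφ), meridians are true-scale (h = 1) and the parallel scale is k = cos φ₀ / cos φ.
Areal scale at 72.7°: h·k = 1.000 × 2.098 = 2.098.
Areal scale at 18.1°: h·k = 1.000 × 0.6564 = 0.6564.
Ratio = 2.098/0.6564 ≈ 3.20.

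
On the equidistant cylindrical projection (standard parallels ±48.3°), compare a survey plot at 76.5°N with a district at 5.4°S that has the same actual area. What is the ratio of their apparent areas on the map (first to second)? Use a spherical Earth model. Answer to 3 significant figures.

With standard parallel φ₀ = 48.3°, the equirectangular projection gives x = Rλ cos φ₀, y = Rφ, so h = 1 and k = cos 48.3° / cos φ.
Areal scale at 76.5°: h·k = 1.000 × 2.850 = 2.850.
Areal scale at 5.4°: h·k = 1.000 × 0.6682 = 0.6682.
Ratio = 2.850/0.6682 ≈ 4.26.

4.26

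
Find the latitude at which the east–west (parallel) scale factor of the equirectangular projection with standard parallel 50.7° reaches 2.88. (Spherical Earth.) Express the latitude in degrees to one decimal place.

The equidistant cylindrical projection with φ₀ = 50.7° has h = 1 (meridians true) and k = cos φ₀ / cos φ along parallels.
k = cos φ₀ / cos φ = 2.88  ⇒  cos φ = cos 50.7° / 2.88 = 0.2199.
φ = arccos(0.2199) ≈ 77.3°.

77.3°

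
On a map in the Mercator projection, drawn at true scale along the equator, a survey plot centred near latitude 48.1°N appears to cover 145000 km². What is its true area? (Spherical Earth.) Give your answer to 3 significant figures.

The Mercator projection is conformal; its linear scale factor is the same in every direction and equals sec φ = 1/cos φ.
Areal scale = k² = sec²φ = 1/cos²(48.1°) = 1/0.6678² = 2.242.
True area = apparent / (areal scale) = 145000 / 2.242 ≈ 64700 km².

64700 km²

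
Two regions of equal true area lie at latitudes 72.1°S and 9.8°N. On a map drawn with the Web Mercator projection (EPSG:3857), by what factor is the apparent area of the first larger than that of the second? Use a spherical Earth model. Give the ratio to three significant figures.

10.3

Mercator is conformal with k = sec φ, so areal scale = k² = sec²φ.
At 72.1°: sec²(72.1°) = 1/0.3074² = 10.59.
At 9.8°: sec²(9.8°) = 1/0.9854² = 1.030.
Ratio = 10.59/1.030 = cos²(9.8°)/cos²(72.1°) ≈ 10.3.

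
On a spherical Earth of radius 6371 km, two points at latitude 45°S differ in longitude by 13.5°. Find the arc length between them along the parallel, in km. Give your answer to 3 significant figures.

Arc length along a parallel = R cos φ · Δλ (with Δλ in radians).
= 6371 × cos 45° × (13.5° × π/180) = 6371 × 0.7071 × 0.2356 ≈ 1060 km.

1060 km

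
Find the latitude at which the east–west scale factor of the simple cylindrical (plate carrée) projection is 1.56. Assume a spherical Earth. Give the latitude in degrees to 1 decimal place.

50.1°

Plate carrée: h = 1, k = sec φ along parallels.
sec φ = 1.56  ⇒  cos φ = 0.6410  ⇒  φ ≈ 50.1°.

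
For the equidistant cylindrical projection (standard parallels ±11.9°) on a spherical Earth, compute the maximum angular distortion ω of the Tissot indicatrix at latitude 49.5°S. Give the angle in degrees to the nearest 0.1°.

The equidistant cylindrical projection with φ₀ = 11.9° has h = 1 (meridians true) and k = cos φ₀ / cos φ along parallels.
At 49.5°: h = 1.000, k = 1.507; principal scales a = 1.507, b = 1.000.
sin(ω/2) = (a − b)/(a + b) = 0.5067/2.507 = 0.2021, so ω = 2 arcsin(0.2021) ≈ 23.3°.

23.3°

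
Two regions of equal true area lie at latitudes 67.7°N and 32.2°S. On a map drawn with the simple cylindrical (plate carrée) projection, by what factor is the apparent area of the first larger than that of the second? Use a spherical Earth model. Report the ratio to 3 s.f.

2.23

Plate carrée maps x = Rλ, y = Rφ. The meridian scale is h = 1 and the parallel scale is k = 1/cos φ = sec φ.
Areal scale at 67.7°: h·k = 1.000 × 2.635 = 2.635.
Areal scale at 32.2°: h·k = 1.000 × 1.182 = 1.182.
Ratio = 2.635/1.182 ≈ 2.23.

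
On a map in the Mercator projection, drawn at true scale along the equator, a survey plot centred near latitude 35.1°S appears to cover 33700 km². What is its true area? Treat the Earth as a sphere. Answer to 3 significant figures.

22600 km²

For Mercator, h = k = sec φ (a conformal cylindrical projection has a single point scale, 1/cos φ).
Areal scale = k² = sec²φ = 1/cos²(35.1°) = 1/0.8181² = 1.494.
True area = apparent / (areal scale) = 33700 / 1.494 ≈ 22600 km².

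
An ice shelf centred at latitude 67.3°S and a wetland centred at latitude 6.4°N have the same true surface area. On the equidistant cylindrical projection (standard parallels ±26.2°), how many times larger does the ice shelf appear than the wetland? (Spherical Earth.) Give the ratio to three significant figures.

2.58

With standard parallel φ₀ = 26.2°, the equirectangular projection gives x = Rλ cos φ₀, y = Rφ, so h = 1 and k = cos 26.2° / cos φ.
Areal scale at 67.3°: h·k = 1.000 × 2.325 = 2.325.
Areal scale at 6.4°: h·k = 1.000 × 0.9029 = 0.9029.
Ratio = 2.325/0.9029 ≈ 2.58.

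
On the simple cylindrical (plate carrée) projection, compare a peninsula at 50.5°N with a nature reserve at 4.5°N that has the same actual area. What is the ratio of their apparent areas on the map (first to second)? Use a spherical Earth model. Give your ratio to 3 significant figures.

For the equirectangular projection with φ₀ = 0 (plate carrée), h = 1 along meridians and k = sec φ along parallels.
Areal scale at 50.5°: h·k = 1.000 × 1.572 = 1.572.
Areal scale at 4.5°: h·k = 1.000 × 1.003 = 1.003.
Ratio = 1.572/1.003 ≈ 1.57.

1.57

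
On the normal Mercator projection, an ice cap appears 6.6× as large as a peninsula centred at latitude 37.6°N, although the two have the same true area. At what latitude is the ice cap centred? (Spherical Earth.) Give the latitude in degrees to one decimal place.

72.0°

Mercator areal scale is sec²φ, so apparent-area ratio = sec²φ₁ / sec²φ₂ = cos²φ₂ / cos²φ₁.
cos²φ₂ / cos²φ₁ = 6.6  ⇒  cos φ₁ = cos 37.6° / √6.6 = 0.7923/2.569 = 0.3084.
φ₁ = arccos(0.3084) ≈ 72.0°.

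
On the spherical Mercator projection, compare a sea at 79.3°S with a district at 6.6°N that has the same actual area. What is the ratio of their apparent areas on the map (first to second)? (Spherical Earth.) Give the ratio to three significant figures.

On Mercator, area is exaggerated by sec²φ = 1/cos²φ.
At 79.3°: sec²(79.3°) = 1/0.1857² = 29.01.
At 6.6°: sec²(6.6°) = 1/0.9934² = 1.013.
Ratio = 29.01/1.013 = cos²(6.6°)/cos²(79.3°) ≈ 28.6.

28.6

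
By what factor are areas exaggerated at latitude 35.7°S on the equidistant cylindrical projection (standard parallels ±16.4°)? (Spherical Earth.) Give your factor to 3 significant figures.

The equidistant cylindrical projection with φ₀ = 16.4° has h = 1 (meridians true) and k = cos φ₀ / cos φ along parallels.
Areal scale = h·k = 1 × cos φ₀ / cos φ; at 35.7°, h = 1.000, k = 1.181, so h·k = 1.181.

1.18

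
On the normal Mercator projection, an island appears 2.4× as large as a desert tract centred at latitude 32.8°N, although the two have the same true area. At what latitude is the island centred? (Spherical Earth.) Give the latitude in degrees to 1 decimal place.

57.1°

On Mercator, (apparent₁)/(apparent₂) = sec²φ₁ / sec²φ₂ when true areas are equal.
cos²φ₂ / cos²φ₁ = 2.4  ⇒  cos φ₁ = cos 32.8° / √2.4 = 0.8406/1.549 = 0.5426.
φ₁ = arccos(0.5426) ≈ 57.1°.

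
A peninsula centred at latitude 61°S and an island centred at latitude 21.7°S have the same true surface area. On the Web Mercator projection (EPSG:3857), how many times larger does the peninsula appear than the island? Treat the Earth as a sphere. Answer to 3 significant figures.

3.67

Mercator areal scale is sec²φ.
At 61°: sec²(61°) = 1/0.4848² = 4.255.
At 21.7°: sec²(21.7°) = 1/0.9291² = 1.158.
Ratio = 4.255/1.158 = cos²(21.7°)/cos²(61°) ≈ 3.67.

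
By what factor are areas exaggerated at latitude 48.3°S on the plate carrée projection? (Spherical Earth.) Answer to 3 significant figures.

In the plate carrée (x = Rλ, y = Rφ), meridians are true-scale (h = 1) and parallels are stretched by k = sec φ.
Areal scale = h·k = 1 × sec φ; at 48.3°, h = 1.000, k = 1.503, so h·k = 1.503.

1.50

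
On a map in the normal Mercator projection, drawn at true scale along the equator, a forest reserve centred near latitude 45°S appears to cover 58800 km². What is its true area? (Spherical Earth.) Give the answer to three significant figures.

For Mercator, h = k = sec φ (a conformal cylindrical projection has a single point scale, 1/cos φ).
Areal scale = k² = sec²φ = 1/cos²(45°) = 1/0.7071² = 2.000.
True area = apparent / (areal scale) = 58800 / 2.000 ≈ 29400 km².

29400 km²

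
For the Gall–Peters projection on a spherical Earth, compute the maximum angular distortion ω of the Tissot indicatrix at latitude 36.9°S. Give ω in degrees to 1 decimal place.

14.1°

The Gall–Peters projection is cylindrical equal-area with φ₀ = 45°. A cylindrical equal-area projection with standard parallel φ₀ has meridian scale h = cos φ / cos φ₀ and parallel scale k = cos φ₀ / cos φ (so areas are preserved, h·k = 1).
At 36.9°: h = 1.131, k = 0.8842; principal scales a = 1.131, b = 0.8842.
sin(ω/2) = (a − b)/(a + b) = 0.2467/2.015 = 0.1224, so ω = 2 arcsin(0.1224) ≈ 14.1°.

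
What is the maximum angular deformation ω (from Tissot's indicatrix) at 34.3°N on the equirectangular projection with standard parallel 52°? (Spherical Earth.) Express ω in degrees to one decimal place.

16.8°

The equidistant cylindrical projection with φ₀ = 52° has h = 1 (meridians true) and k = cos φ₀ / cos φ along parallels.
At 34.3°: h = 1.000, k = 0.7453; principal scales a = 1.000, b = 0.7453.
sin(ω/2) = (a − b)/(a + b) = 0.2547/1.745 = 0.1460, so ω = 2 arcsin(0.1460) ≈ 16.8°.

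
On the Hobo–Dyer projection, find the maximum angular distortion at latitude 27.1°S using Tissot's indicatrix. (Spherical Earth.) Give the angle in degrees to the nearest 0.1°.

The Hobo–Dyer projection is cylindrical equal-area with φ₀ = 37.5°. Cylindrical equal-area (φ₀ = 37.5°): h = cos φ / cos 37.5° along meridians, k = cos 37.5° / cos φ along parallels; h·k = 1.
At 27.1°: h = 1.122, k = 0.8912; principal scales a = 1.122, b = 0.8912.
sin(ω/2) = (a − b)/(a + b) = 0.2309/2.013 = 0.1147, so ω = 2 arcsin(0.1147) ≈ 13.2°.

13.2°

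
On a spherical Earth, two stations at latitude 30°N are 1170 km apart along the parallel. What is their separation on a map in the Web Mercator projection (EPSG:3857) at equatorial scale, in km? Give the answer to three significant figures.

Mercator is conformal, so the point scale is isotropic: h = k = sec φ = 1/cos φ.
Along the parallel, k = sec 30° = 1/0.8660 = 1.155.
Map distance = 1170 × 1.155 ≈ 1350 km.

1350 km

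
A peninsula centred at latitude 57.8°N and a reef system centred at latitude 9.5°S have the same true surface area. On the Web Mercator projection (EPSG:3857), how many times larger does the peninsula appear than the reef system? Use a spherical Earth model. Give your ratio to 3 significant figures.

On Mercator, area is exaggerated by sec²φ = 1/cos²φ.
At 57.8°: sec²(57.8°) = 1/0.5329² = 3.522.
At 9.5°: sec²(9.5°) = 1/0.9863² = 1.028.
Ratio = 3.522/1.028 = cos²(9.5°)/cos²(57.8°) ≈ 3.43.

3.43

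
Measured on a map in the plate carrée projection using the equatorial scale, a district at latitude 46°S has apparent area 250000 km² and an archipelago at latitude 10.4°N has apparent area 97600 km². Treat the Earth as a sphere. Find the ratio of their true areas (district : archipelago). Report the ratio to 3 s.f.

1.81

Plate carrée has h = 1 and k = sec φ, giving areal scale sec φ; true area = (apparent area) · cos φ.
True area of district: 250000 × cos(46°) = 250000 × 0.6947 = 173700 km².
True area of archipelago: 97600 × cos(10.4°) = 97600 × 0.9836 = 96000 km².
Ratio = 173700 / 96000 ≈ 1.81.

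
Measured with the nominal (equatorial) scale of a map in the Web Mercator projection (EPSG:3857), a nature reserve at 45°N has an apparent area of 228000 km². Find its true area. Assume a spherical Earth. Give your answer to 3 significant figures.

114000 km²

For Mercator, h = k = sec φ (a conformal cylindrical projection has a single point scale, 1/cos φ).
Areal scale = k² = sec²φ = 1/cos²(45°) = 1/0.7071² = 2.000.
True area = apparent / (areal scale) = 228000 / 2.000 ≈ 114000 km².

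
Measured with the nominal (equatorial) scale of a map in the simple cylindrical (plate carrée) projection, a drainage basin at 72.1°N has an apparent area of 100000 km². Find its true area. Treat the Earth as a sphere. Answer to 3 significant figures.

30700 km²

In the plate carrée (x = Rλ, y = Rφ), meridians are true-scale (h = 1) and parallels are stretched by k = sec φ.
Areal scale = h·k = 1 × sec φ; at 72.1°, h = 1.000, k = 3.254, so h·k = 3.254.
True area = apparent / (areal scale) = 100000 / 3.254 ≈ 30700 km².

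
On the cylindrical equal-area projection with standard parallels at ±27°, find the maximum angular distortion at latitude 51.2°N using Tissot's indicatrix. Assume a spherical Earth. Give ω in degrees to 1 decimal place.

39.5°

For cylindrical equal-area with standard parallel φ₀, h = cos φ / cos φ₀ and k = cos φ₀ / cos φ, so h·k = 1.
At 51.2°: h = 0.7033, k = 1.422; principal scales a = 1.422, b = 0.7033.
sin(ω/2) = (a − b)/(a + b) = 0.7187/2.125 = 0.3382, so ω = 2 arcsin(0.3382) ≈ 39.5°.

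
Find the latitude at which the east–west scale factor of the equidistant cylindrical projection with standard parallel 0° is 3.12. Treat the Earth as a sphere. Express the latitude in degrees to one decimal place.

Plate carrée: h = 1, k = sec φ along parallels.
sec φ = 3.12  ⇒  cos φ = 0.3205  ⇒  φ ≈ 71.3°.

71.3°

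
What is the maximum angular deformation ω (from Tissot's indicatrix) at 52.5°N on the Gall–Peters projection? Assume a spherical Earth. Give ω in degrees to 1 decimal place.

Gall–Peters is a cylindrical equal-area projection with standard parallels at ±45°. Cylindrical equal-area (φ₀ = 45°): h = cos φ / cos 45° along meridians, k = cos 45° / cos φ along parallels; h·k = 1.
At 52.5°: h = 0.8609, k = 1.162; principal scales a = 1.162, b = 0.8609.
sin(ω/2) = (a − b)/(a + b) = 0.3006/2.022 = 0.1486, so ω = 2 arcsin(0.1486) ≈ 17.1°.

17.1°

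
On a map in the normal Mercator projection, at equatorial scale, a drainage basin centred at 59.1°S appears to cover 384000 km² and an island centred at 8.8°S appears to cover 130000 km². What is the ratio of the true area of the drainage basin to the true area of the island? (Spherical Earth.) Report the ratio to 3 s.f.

0.798

Since Mercator area scale is 1/cos²φ, the true area equals the apparent area multiplied by cos²φ.
True area of drainage basin: 384000 × cos²(59.1°) = 384000 × 0.2637 = 101300 km².
True area of island: 130000 × cos²(8.8°) = 130000 × 0.9766 = 127000 km².
Ratio = 101300 / 127000 ≈ 0.798.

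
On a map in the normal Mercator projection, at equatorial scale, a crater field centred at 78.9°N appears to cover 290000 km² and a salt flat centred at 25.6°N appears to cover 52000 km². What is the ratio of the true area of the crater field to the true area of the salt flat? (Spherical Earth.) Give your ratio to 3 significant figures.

0.254

Since Mercator area scale is 1/cos²φ, the true area equals the apparent area multiplied by cos²φ.
True area of crater field: 290000 × cos²(78.9°) = 290000 × 0.03706 = 10750 km².
True area of salt flat: 52000 × cos²(25.6°) = 52000 × 0.8133 = 42290 km².
Ratio = 10750 / 42290 ≈ 0.254.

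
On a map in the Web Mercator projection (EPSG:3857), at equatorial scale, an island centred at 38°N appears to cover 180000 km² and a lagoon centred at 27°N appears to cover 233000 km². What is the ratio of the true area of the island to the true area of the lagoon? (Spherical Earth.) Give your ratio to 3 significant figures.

0.604

Mercator's areal exaggeration is sec²φ; hence true area = (apparent area) · cos²φ.
True area of island: 180000 × cos²(38°) = 180000 × 0.6210 = 111800 km².
True area of lagoon: 233000 × cos²(27°) = 233000 × 0.7939 = 185000 km².
Ratio = 111800 / 185000 ≈ 0.604.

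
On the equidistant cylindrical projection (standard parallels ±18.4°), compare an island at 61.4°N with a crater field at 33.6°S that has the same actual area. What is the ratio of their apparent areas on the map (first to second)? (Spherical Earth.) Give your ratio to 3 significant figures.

In the equirectangular projection with standard parallel φ₀ = 18.4° (x = Rλ cos φ₀, y = Rφ), meridians are true-scale (h = 1) and the parallel scale is k = cos φ₀ / cos φ.
Areal scale at 61.4°: h·k = 1.000 × 1.982 = 1.982.
Areal scale at 33.6°: h·k = 1.000 × 1.139 = 1.139.
Ratio = 1.982/1.139 ≈ 1.74.

1.74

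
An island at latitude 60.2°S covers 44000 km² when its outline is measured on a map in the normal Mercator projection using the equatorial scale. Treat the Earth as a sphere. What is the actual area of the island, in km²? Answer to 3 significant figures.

10900 km²

The Mercator projection is conformal; its linear scale factor is the same in every direction and equals sec φ = 1/cos φ.
Areal scale = k² = sec²φ = 1/cos²(60.2°) = 1/0.4970² = 4.049.
True area = apparent / (areal scale) = 44000 / 4.049 ≈ 10900 km².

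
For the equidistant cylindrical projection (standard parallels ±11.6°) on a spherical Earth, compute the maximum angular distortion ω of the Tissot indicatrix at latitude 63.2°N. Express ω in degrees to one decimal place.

The equidistant cylindrical projection with φ₀ = 11.6° has h = 1 (meridians true) and k = cos φ₀ / cos φ along parallels.
At 63.2°: h = 1.000, k = 2.173; principal scales a = 2.173, b = 1.000.
sin(ω/2) = (a − b)/(a + b) = 1.173/3.173 = 0.3696, so ω = 2 arcsin(0.3696) ≈ 43.4°.

43.4°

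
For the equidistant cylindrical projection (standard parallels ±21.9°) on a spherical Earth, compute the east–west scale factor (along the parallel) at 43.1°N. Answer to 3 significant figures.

1.27

In the equirectangular projection with standard parallel φ₀ = 21.9° (x = Rλ cos φ₀, y = Rφ), meridians are true-scale (h = 1) and the parallel scale is k = cos φ₀ / cos φ.
k = cos 21.9° / cos 43.1° = 0.9278/0.7302 = 1.271.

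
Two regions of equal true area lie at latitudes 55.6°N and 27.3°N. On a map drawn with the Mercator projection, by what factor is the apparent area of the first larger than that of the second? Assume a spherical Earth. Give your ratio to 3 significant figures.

2.47

Mercator areal scale is sec²φ.
At 55.6°: sec²(55.6°) = 1/0.5650² = 3.133.
At 27.3°: sec²(27.3°) = 1/0.8886² = 1.266.
Ratio = 3.133/1.266 = cos²(27.3°)/cos²(55.6°) ≈ 2.47.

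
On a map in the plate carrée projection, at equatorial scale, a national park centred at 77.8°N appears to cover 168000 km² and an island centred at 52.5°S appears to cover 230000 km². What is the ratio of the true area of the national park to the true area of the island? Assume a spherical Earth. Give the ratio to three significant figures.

0.254

Plate carrée has h = 1 and k = sec φ, giving areal scale sec φ; true area = (apparent area) · cos φ.
True area of national park: 168000 × cos(77.8°) = 168000 × 0.2113 = 35500 km².
True area of island: 230000 × cos(52.5°) = 230000 × 0.6088 = 140000 km².
Ratio = 35500 / 140000 ≈ 0.254.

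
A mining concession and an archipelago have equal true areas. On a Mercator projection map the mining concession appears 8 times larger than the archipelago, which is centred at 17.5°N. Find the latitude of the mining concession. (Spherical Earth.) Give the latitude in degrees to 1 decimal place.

Mercator areal scale is sec²φ, so apparent-area ratio = sec²φ₁ / sec²φ₂ = cos²φ₂ / cos²φ₁.
cos²φ₂ / cos²φ₁ = 8  ⇒  cos φ₁ = cos 17.5° / √8 = 0.9537/2.828 = 0.3372.
φ₁ = arccos(0.3372) ≈ 70.3°.

70.3°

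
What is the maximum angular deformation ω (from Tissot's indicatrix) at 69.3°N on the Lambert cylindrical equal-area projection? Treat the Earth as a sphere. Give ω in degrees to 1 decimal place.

The Lambert cylindrical equal-area projection is the cylindrical equal-area projection with its standard parallel at the equator (φ₀ = 0). A cylindrical equal-area projection with standard parallel φ₀ has meridian scale h = cos φ / cos φ₀ and parallel scale k = cos φ₀ / cos φ (so areas are preserved, h·k = 1).
At 69.3°: h = 0.3535, k = 2.829; principal scales a = 2.829, b = 0.3535.
sin(ω/2) = (a − b)/(a + b) = 2.476/3.183 = 0.7779, so ω = 2 arcsin(0.7779) ≈ 102.1°.

102.1°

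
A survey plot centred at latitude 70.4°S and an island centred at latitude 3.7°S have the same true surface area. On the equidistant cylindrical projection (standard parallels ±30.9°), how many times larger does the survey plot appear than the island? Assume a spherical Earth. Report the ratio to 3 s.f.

In the equirectangular projection with standard parallel φ₀ = 30.9° (x = Rλ cos φ₀, y = Rφ), meridians are true-scale (h = 1) and the parallel scale is k = cos φ₀ / cos φ.
Areal scale at 70.4°: h·k = 1.000 × 2.558 = 2.558.
Areal scale at 3.7°: h·k = 1.000 × 0.8599 = 0.8599.
Ratio = 2.558/0.8599 ≈ 2.97.

2.97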